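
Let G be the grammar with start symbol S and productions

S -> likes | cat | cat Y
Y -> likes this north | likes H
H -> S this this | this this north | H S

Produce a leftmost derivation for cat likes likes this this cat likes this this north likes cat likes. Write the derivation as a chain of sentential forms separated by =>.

S => cat Y => cat likes H => cat likes H S => cat likes H S S => cat likes S this this S S => cat likes likes this this S S => cat likes likes this this cat Y S => cat likes likes this this cat likes H S => cat likes likes this this cat likes H S S => cat likes likes this this cat likes H S S S => cat likes likes this this cat likes this this north S S S => cat likes likes this this cat likes this this north likes S S => cat likes likes this this cat likes this this north likes cat S => cat likes likes this this cat likes this this north likes cat likes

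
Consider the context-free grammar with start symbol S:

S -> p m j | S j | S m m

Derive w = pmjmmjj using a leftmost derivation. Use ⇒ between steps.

S⇒Sj⇒Sjj⇒Smmjj⇒pmjmmjj

S ⇒ Sj   [S -> S j]
Sj ⇒ Sjj   [S -> S j]
Sjj ⇒ Smmjj   [S -> S m m]
Smmjj ⇒ pmjmmjj   [S -> p m j]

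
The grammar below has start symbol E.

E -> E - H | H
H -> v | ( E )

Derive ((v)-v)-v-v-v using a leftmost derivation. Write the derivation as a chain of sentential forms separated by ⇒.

E⇒E-H⇒E-H-H⇒E-H-H-H⇒H-H-H-H⇒(E)-H-H-H⇒(E-H)-H-H-H⇒(H-H)-H-H-H⇒((E)-H)-H-H-H⇒((H)-H)-H-H-H⇒((v)-H)-H-H-H⇒((v)-v)-H-H-H⇒((v)-v)-v-H-H⇒((v)-v)-v-v-H⇒((v)-v)-v-v-v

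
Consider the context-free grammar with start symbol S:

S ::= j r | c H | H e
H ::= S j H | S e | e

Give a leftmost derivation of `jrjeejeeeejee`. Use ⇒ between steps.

S⇒He⇒SjHe⇒HejHe⇒SjHejHe⇒jrjHejHe⇒jrjSeejHe⇒jrjHeeejHe⇒jrjSjHeeejHe⇒jrjHejHeeejHe⇒jrjeejHeeejHe⇒jrjeejeeeejHe⇒jrjeejeeeejee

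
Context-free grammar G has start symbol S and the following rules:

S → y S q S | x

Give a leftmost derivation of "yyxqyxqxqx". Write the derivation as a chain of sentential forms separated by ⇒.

S⇒ySqS⇒yySqSqS⇒yyxqSqS⇒yyxqySqSqS⇒yyxqyxqSqS⇒yyxqyxqxqS⇒yyxqyxqxqx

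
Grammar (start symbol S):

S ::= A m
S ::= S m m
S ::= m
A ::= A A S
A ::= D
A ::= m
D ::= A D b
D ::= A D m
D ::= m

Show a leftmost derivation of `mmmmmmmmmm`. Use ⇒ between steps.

S ⇒ Am   [S ::= A m]
Am ⇒ AASm   [A ::= A A S]
AASm ⇒ AASASm   [A ::= A A S]
AASASm ⇒ AASASASm   [A ::= A A S]
AASASASm ⇒ DASASASm   [A ::= D]
DASASASm ⇒ ADmASASASm   [D ::= A D m]
ADmASASASm ⇒ mDmASASASm   [A ::= m]
mDmASASASm ⇒ mmmASASASm   [D ::= m]
mmmASASASm ⇒ mmmmSASASm   [A ::= m]
mmmmSASASm ⇒ mmmmmASASm   [S ::= m]
mmmmmASASm ⇒ mmmmmmSASm   [A ::= m]
mmmmmmSASm ⇒ mmmmmmmASm   [S ::= m]
mmmmmmmASm ⇒ mmmmmmmmSm   [A ::= m]
mmmmmmmmSm ⇒ mmmmmmmmmm   [S ::= m]

S⇒Am⇒AASm⇒AASASm⇒AASASASm⇒DASASASm⇒ADmASASASm⇒mDmASASASm⇒mmmASASASm⇒mmmmSASASm⇒mmmmmASASm⇒mmmmmmSASm⇒mmmmmmmASm⇒mmmmmmmmSm⇒mmmmmmmmmm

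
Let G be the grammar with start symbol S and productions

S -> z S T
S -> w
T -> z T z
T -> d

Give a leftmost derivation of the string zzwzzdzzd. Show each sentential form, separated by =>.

S=>zST=>zzSTT=>zzwTT=>zzwzTzT=>zzwzzTzzT=>zzwzzdzzT=>zzwzzdzzd

S => zST   [S -> z S T]
zST => zzSTT   [S -> z S T]
zzSTT => zzwTT   [S -> w]
zzwTT => zzwzTzT   [T -> z T z]
zzwzTzT => zzwzzTzzT   [T -> z T z]
zzwzzTzzT => zzwzzdzzT   [T -> d]
zzwzzdzzT => zzwzzdzzd   [T -> d]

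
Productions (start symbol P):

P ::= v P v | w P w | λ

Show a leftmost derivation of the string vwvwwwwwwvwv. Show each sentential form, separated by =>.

P=>vPv=>vwPwv=>vwvPvwv=>vwvwPwvwv=>vwvwwPwwvwv=>vwvwwwPwwwvwv=>vwvwwwwwwvwv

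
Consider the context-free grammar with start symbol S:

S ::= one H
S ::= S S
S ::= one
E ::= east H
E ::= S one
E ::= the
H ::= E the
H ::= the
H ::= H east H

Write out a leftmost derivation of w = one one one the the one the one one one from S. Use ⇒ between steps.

S ⇒ S S ⇒ one S ⇒ one S S ⇒ one S S S ⇒ one S S S S ⇒ one one H S S S ⇒ one one E the S S S ⇒ one one S one the S S S ⇒ one one one H one the S S S ⇒ one one one E the one the S S S ⇒ one one one the the one the S S S ⇒ one one one the the one the one S S ⇒ one one one the the one the one one S ⇒ one one one the the one the one one one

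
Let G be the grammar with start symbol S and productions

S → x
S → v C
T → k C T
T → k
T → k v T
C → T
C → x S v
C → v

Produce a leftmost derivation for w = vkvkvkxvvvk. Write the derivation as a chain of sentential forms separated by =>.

S => vC   [S → v C]
vC => vT   [C → T]
vT => vkCT   [T → k C T]
vkCT => vkvT   [C → v]
vkvT => vkvkvT   [T → k v T]
vkvkvT => vkvkvkCT   [T → k C T]
vkvkvkCT => vkvkvkxSvT   [C → x S v]
vkvkvkxSvT => vkvkvkxvCvT   [S → v C]
vkvkvkxvCvT => vkvkvkxvvvT   [C → v]
vkvkvkxvvvT => vkvkvkxvvvk   [T → k]

S => vC => vT => vkCT => vkvT => vkvkvT => vkvkvkCT => vkvkvkxSvT => vkvkvkxvCvT => vkvkvkxvvvT => vkvkvkxvvvk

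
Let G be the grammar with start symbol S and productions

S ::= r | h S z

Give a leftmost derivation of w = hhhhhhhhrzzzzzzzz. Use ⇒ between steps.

S⇒hSz⇒hhSzz⇒hhhSzzz⇒hhhhSzzzz⇒hhhhhSzzzzz⇒hhhhhhSzzzzzz⇒hhhhhhhSzzzzzzz⇒hhhhhhhhSzzzzzzzz⇒hhhhhhhhrzzzzzzzz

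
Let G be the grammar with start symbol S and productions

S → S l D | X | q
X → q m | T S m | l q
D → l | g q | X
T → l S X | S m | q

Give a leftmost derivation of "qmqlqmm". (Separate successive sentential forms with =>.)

S => X => TSm => SmSm => qmSm => qmSlDm => qmqlDm => qmqlXm => qmqlqmm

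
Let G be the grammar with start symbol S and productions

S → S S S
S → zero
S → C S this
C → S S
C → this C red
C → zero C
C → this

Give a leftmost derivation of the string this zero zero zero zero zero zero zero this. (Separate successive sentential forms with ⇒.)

S ⇒ C S this ⇒ this S this ⇒ this S S S this ⇒ this S S S S S this ⇒ this S S S S S S S this ⇒ this zero S S S S S S this ⇒ this zero zero S S S S S this ⇒ this zero zero zero S S S S this ⇒ this zero zero zero zero S S S this ⇒ this zero zero zero zero zero S S this ⇒ this zero zero zero zero zero zero S this ⇒ this zero zero zero zero zero zero zero this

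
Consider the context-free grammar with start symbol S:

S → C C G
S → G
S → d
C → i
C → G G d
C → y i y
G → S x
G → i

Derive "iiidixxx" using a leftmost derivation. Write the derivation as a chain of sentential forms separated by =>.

S=>G=>Sx=>Gx=>Sxx=>Gxx=>Sxxx=>CCGxxx=>iCGxxx=>iGGdGxxx=>iiGdGxxx=>iiidGxxx=>iiidixxx

S => G   [S → G]
G => Sx   [G → S x]
Sx => Gx   [S → G]
Gx => Sxx   [G → S x]
Sxx => Gxx   [S → G]
Gxx => Sxxx   [G → S x]
Sxxx => CCGxxx   [S → C C G]
CCGxxx => iCGxxx   [C → i]
iCGxxx => iGGdGxxx   [C → G G d]
iGGdGxxx => iiGdGxxx   [G → i]
iiGdGxxx => iiidGxxx   [G → i]
iiidGxxx => iiidixxx   [G → i]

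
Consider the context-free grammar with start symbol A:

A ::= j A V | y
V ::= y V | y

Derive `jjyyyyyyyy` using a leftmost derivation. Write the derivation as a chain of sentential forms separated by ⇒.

A ⇒ jAV ⇒ jjAVV ⇒ jjyVV ⇒ jjyyVV ⇒ jjyyyVV ⇒ jjyyyyVV ⇒ jjyyyyyV ⇒ jjyyyyyyV ⇒ jjyyyyyyyV ⇒ jjyyyyyyyy

A ⇒ jAV   [A ::= j A V]
jAV ⇒ jjAVV   [A ::= j A V]
jjAVV ⇒ jjyVV   [A ::= y]
jjyVV ⇒ jjyyVV   [V ::= y V]
jjyyVV ⇒ jjyyyVV   [V ::= y V]
jjyyyVV ⇒ jjyyyyVV   [V ::= y V]
jjyyyyVV ⇒ jjyyyyyV   [V ::= y]
jjyyyyyV ⇒ jjyyyyyyV   [V ::= y V]
jjyyyyyyV ⇒ jjyyyyyyyV   [V ::= y V]
jjyyyyyyyV ⇒ jjyyyyyyyy   [V ::= y]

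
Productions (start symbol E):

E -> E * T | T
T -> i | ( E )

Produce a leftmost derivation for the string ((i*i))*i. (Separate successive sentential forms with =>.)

E => E*T   [E -> E * T]
E*T => T*T   [E -> T]
T*T => (E)*T   [T -> ( E )]
(E)*T => (T)*T   [E -> T]
(T)*T => ((E))*T   [T -> ( E )]
((E))*T => ((E*T))*T   [E -> E * T]
((E*T))*T => ((T*T))*T   [E -> T]
((T*T))*T => ((i*T))*T   [T -> i]
((i*T))*T => ((i*i))*T   [T -> i]
((i*i))*T => ((i*i))*i   [T -> i]

E => E*T => T*T => (E)*T => (T)*T => ((E))*T => ((E*T))*T => ((T*T))*T => ((i*T))*T => ((i*i))*T => ((i*i))*i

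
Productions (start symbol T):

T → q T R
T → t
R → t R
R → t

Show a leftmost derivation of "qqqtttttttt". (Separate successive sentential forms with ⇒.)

T ⇒ qTR ⇒ qqTRR ⇒ qqqTRRR ⇒ qqqtRRR ⇒ qqqttRRR ⇒ qqqtttRRR ⇒ qqqttttRR ⇒ qqqtttttRR ⇒ qqqttttttR ⇒ qqqtttttttR ⇒ qqqtttttttt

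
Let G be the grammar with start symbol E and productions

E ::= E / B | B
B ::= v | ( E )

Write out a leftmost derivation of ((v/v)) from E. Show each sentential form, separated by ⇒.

E ⇒ B ⇒ (E) ⇒ (B) ⇒ ((E)) ⇒ ((E/B)) ⇒ ((B/B)) ⇒ ((v/B)) ⇒ ((v/v))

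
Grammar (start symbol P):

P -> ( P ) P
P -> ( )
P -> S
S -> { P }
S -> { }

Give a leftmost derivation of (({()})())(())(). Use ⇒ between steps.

P ⇒ (P)P ⇒ ((P)P)P ⇒ ((S)P)P ⇒ (({P})P)P ⇒ (({()})P)P ⇒ (({()})())P ⇒ (({()})())(P)P ⇒ (({()})())(())P ⇒ (({()})())(())()

P ⇒ (P)P   [P -> ( P ) P]
(P)P ⇒ ((P)P)P   [P -> ( P ) P]
((P)P)P ⇒ ((S)P)P   [P -> S]
((S)P)P ⇒ (({P})P)P   [S -> { P }]
(({P})P)P ⇒ (({()})P)P   [P -> ( )]
(({()})P)P ⇒ (({()})())P   [P -> ( )]
(({()})())P ⇒ (({()})())(P)P   [P -> ( P ) P]
(({()})())(P)P ⇒ (({()})())(())P   [P -> ( )]
(({()})())(())P ⇒ (({()})())(())()   [P -> ( )]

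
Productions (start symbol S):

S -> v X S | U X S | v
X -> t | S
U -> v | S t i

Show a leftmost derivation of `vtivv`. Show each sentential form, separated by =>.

S => UXS => StiXS => vtiXS => vtiSS => vtivS => vtivv

S => UXS   [S -> U X S]
UXS => StiXS   [U -> S t i]
StiXS => vtiXS   [S -> v]
vtiXS => vtiSS   [X -> S]
vtiSS => vtivS   [S -> v]
vtivS => vtivv   [S -> v]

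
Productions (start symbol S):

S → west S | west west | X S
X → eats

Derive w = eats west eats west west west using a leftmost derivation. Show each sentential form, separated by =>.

S => X S   [S → X S]
X S => eats S   [X → eats]
eats S => eats west S   [S → west S]
eats west S => eats west X S   [S → X S]
eats west X S => eats west eats S   [X → eats]
eats west eats S => eats west eats west S   [S → west S]
eats west eats west S => eats west eats west west west   [S → west west]

S => X S => eats S => eats west S => eats west X S => eats west eats S => eats west eats west S => eats west eats west west west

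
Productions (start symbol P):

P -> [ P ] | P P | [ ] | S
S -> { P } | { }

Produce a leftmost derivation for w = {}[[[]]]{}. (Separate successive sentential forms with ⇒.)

P ⇒ PP ⇒ SP ⇒ {}P ⇒ {}PP ⇒ {}[P]P ⇒ {}[[P]]P ⇒ {}[[[]]]P ⇒ {}[[[]]]S ⇒ {}[[[]]]{}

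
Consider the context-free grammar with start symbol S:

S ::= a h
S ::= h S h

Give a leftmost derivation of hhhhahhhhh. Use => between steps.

S => hSh   [S ::= h S h]
hSh => hhShh   [S ::= h S h]
hhShh => hhhShhh   [S ::= h S h]
hhhShhh => hhhhShhhh   [S ::= h S h]
hhhhShhhh => hhhhahhhhh   [S ::= a h]

S=>hSh=>hhShh=>hhhShhh=>hhhhShhhh=>hhhhahhhhh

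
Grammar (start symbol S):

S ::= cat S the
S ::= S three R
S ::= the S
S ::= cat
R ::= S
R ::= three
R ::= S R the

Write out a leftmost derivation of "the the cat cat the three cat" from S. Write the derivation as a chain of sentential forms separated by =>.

S => the S => the S three R => the the S three R => the the cat S the three R => the the cat cat the three R => the the cat cat the three S => the the cat cat the three cat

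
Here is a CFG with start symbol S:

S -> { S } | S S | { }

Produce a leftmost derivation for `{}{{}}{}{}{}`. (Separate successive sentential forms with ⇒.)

S ⇒ SS ⇒ SSS ⇒ SSSS ⇒ SSSSS ⇒ {}SSSS ⇒ {}{S}SSS ⇒ {}{{}}SSS ⇒ {}{{}}{}SS ⇒ {}{{}}{}{}S ⇒ {}{{}}{}{}{}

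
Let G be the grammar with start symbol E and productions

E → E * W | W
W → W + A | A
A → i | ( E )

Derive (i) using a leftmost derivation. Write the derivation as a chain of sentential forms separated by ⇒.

E ⇒ W ⇒ A ⇒ (E) ⇒ (W) ⇒ (A) ⇒ (i)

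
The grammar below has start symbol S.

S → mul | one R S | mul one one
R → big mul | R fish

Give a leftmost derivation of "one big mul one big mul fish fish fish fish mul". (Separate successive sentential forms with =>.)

S => one R S => one big mul S => one big mul one R S => one big mul one R fish S => one big mul one R fish fish S => one big mul one R fish fish fish S => one big mul one R fish fish fish fish S => one big mul one big mul fish fish fish fish S => one big mul one big mul fish fish fish fish mul

S => one R S   [S → one R S]
one R S => one big mul S   [R → big mul]
one big mul S => one big mul one R S   [S → one R S]
one big mul one R S => one big mul one R fish S   [R → R fish]
one big mul one R fish S => one big mul one R fish fish S   [R → R fish]
one big mul one R fish fish S => one big mul one R fish fish fish S   [R → R fish]
one big mul one R fish fish fish S => one big mul one R fish fish fish fish S   [R → R fish]
one big mul one R fish fish fish fish S => one big mul one big mul fish fish fish fish S   [R → big mul]
one big mul one big mul fish fish fish fish S => one big mul one big mul fish fish fish fish mul   [S → mul]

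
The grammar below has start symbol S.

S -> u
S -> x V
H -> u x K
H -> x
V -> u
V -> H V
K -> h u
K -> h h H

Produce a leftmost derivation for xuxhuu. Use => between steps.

S => xV => xHV => xuxKV => xuxhuV => xuxhuu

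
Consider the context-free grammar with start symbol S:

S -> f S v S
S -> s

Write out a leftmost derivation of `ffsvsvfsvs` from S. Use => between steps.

S => fSvS => ffSvSvS => ffsvSvS => ffsvsvS => ffsvsvfSvS => ffsvsvfsvS => ffsvsvfsvs

S => fSvS   [S -> f S v S]
fSvS => ffSvSvS   [S -> f S v S]
ffSvSvS => ffsvSvS   [S -> s]
ffsvSvS => ffsvsvS   [S -> s]
ffsvsvS => ffsvsvfSvS   [S -> f S v S]
ffsvsvfSvS => ffsvsvfsvS   [S -> s]
ffsvsvfsvS => ffsvsvfsvs   [S -> s]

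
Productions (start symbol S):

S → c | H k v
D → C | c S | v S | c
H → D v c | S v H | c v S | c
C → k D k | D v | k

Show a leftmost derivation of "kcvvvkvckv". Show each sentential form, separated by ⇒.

S ⇒ Hkv ⇒ Dvckv ⇒ Cvckv ⇒ kDkvckv ⇒ kCkvckv ⇒ kDvkvckv ⇒ kCvkvckv ⇒ kDvvkvckv ⇒ kCvvkvckv ⇒ kDvvvkvckv ⇒ kcvvvkvckv

S ⇒ Hkv   [S → H k v]
Hkv ⇒ Dvckv   [H → D v c]
Dvckv ⇒ Cvckv   [D → C]
Cvckv ⇒ kDkvckv   [C → k D k]
kDkvckv ⇒ kCkvckv   [D → C]
kCkvckv ⇒ kDvkvckv   [C → D v]
kDvkvckv ⇒ kCvkvckv   [D → C]
kCvkvckv ⇒ kDvvkvckv   [C → D v]
kDvvkvckv ⇒ kCvvkvckv   [D → C]
kCvvkvckv ⇒ kDvvvkvckv   [C → D v]
kDvvvkvckv ⇒ kcvvvkvckv   [D → c]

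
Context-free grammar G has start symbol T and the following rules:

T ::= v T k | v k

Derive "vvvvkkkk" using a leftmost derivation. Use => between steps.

T=>vTk=>vvTkk=>vvvTkkk=>vvvvkkkk

T => vTk   [T ::= v T k]
vTk => vvTkk   [T ::= v T k]
vvTkk => vvvTkkk   [T ::= v T k]
vvvTkkk => vvvvkkkk   [T ::= v k]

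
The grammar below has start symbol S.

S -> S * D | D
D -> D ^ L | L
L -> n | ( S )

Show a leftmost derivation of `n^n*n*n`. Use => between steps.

S => S*D   [S -> S * D]
S*D => S*D*D   [S -> S * D]
S*D*D => D*D*D   [S -> D]
D*D*D => D^L*D*D   [D -> D ^ L]
D^L*D*D => L^L*D*D   [D -> L]
L^L*D*D => n^L*D*D   [L -> n]
n^L*D*D => n^n*D*D   [L -> n]
n^n*D*D => n^n*L*D   [D -> L]
n^n*L*D => n^n*n*D   [L -> n]
n^n*n*D => n^n*n*L   [D -> L]
n^n*n*L => n^n*n*n   [L -> n]

S => S*D => S*D*D => D*D*D => D^L*D*D => L^L*D*D => n^L*D*D => n^n*D*D => n^n*L*D => n^n*n*D => n^n*n*L => n^n*n*n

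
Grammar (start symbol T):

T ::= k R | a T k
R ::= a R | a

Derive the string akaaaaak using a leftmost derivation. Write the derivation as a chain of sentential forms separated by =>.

T => aTk   [T ::= a T k]
aTk => akRk   [T ::= k R]
akRk => akaRk   [R ::= a R]
akaRk => akaaRk   [R ::= a R]
akaaRk => akaaaRk   [R ::= a R]
akaaaRk => akaaaaRk   [R ::= a R]
akaaaaRk => akaaaaak   [R ::= a]

T => aTk => akRk => akaRk => akaaRk => akaaaRk => akaaaaRk => akaaaaak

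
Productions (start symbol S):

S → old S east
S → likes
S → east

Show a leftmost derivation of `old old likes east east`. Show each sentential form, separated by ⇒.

S ⇒ old S east ⇒ old old S east east ⇒ old old likes east east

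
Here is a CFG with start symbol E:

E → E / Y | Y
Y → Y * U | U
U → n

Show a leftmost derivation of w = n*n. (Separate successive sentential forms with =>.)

E => Y => Y*U => U*U => n*U => n*n

E => Y   [E → Y]
Y => Y*U   [Y → Y * U]
Y*U => U*U   [Y → U]
U*U => n*U   [U → n]
n*U => n*n   [U → n]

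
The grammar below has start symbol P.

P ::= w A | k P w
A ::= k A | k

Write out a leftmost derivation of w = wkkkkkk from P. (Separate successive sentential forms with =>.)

P => wA => wkA => wkkA => wkkkA => wkkkkA => wkkkkkA => wkkkkkk

P => wA   [P ::= w A]
wA => wkA   [A ::= k A]
wkA => wkkA   [A ::= k A]
wkkA => wkkkA   [A ::= k A]
wkkkA => wkkkkA   [A ::= k A]
wkkkkA => wkkkkkA   [A ::= k A]
wkkkkkA => wkkkkkk   [A ::= k]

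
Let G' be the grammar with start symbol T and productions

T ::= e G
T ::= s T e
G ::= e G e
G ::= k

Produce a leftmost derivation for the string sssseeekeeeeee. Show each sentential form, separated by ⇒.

T ⇒ sTe   [T ::= s T e]
sTe ⇒ ssTee   [T ::= s T e]
ssTee ⇒ sssTeee   [T ::= s T e]
sssTeee ⇒ ssssTeeee   [T ::= s T e]
ssssTeeee ⇒ sssseGeeee   [T ::= e G]
sssseGeeee ⇒ sssseeGeeeee   [G ::= e G e]
sssseeGeeeee ⇒ sssseeeGeeeeee   [G ::= e G e]
sssseeeGeeeeee ⇒ sssseeekeeeeee   [G ::= k]

T ⇒ sTe ⇒ ssTee ⇒ sssTeee ⇒ ssssTeeee ⇒ sssseGeeee ⇒ sssseeGeeeee ⇒ sssseeeGeeeeee ⇒ sssseeekeeeeee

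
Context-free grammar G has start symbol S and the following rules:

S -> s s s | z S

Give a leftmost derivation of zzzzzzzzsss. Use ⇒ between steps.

S ⇒ zS ⇒ zzS ⇒ zzzS ⇒ zzzzS ⇒ zzzzzS ⇒ zzzzzzS ⇒ zzzzzzzS ⇒ zzzzzzzzS ⇒ zzzzzzzzsss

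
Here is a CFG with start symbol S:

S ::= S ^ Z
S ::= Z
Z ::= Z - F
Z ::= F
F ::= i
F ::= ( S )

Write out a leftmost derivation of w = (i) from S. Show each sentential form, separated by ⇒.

S ⇒ Z ⇒ F ⇒ (S) ⇒ (Z) ⇒ (F) ⇒ (i)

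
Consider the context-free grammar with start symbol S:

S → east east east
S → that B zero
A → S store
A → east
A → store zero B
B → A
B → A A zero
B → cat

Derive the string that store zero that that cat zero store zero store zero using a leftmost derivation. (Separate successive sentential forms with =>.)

S => that B zero => that A zero => that store zero B zero => that store zero A zero => that store zero S store zero => that store zero that B zero store zero => that store zero that A zero store zero => that store zero that S store zero store zero => that store zero that that B zero store zero store zero => that store zero that that cat zero store zero store zero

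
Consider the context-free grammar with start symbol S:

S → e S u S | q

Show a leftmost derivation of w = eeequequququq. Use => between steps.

S => eSuS   [S → e S u S]
eSuS => eeSuSuS   [S → e S u S]
eeSuSuS => eeeSuSuSuS   [S → e S u S]
eeeSuSuSuS => eeequSuSuS   [S → q]
eeequSuSuS => eeequeSuSuSuS   [S → e S u S]
eeequeSuSuSuS => eeequequSuSuS   [S → q]
eeequequSuSuS => eeequeququSuS   [S → q]
eeequeququSuS => eeequequququS   [S → q]
eeequequququS => eeequequququq   [S → q]

S => eSuS => eeSuSuS => eeeSuSuSuS => eeequSuSuS => eeequeSuSuSuS => eeequequSuSuS => eeequeququSuS => eeequequququS => eeequequququq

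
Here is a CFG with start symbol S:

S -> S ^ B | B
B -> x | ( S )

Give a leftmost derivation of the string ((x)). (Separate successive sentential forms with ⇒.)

S ⇒ B ⇒ (S) ⇒ (B) ⇒ ((S)) ⇒ ((B)) ⇒ ((x))

S ⇒ B   [S -> B]
B ⇒ (S)   [B -> ( S )]
(S) ⇒ (B)   [S -> B]
(B) ⇒ ((S))   [B -> ( S )]
((S)) ⇒ ((B))   [S -> B]
((B)) ⇒ ((x))   [B -> x]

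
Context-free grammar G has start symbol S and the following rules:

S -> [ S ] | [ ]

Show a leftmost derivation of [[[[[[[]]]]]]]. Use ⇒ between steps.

S⇒[S]⇒[[S]]⇒[[[S]]]⇒[[[[S]]]]⇒[[[[[S]]]]]⇒[[[[[[S]]]]]]⇒[[[[[[[]]]]]]]

S ⇒ [S]   [S -> [ S ]]
[S] ⇒ [[S]]   [S -> [ S ]]
[[S]] ⇒ [[[S]]]   [S -> [ S ]]
[[[S]]] ⇒ [[[[S]]]]   [S -> [ S ]]
[[[[S]]]] ⇒ [[[[[S]]]]]   [S -> [ S ]]
[[[[[S]]]]] ⇒ [[[[[[S]]]]]]   [S -> [ S ]]
[[[[[[S]]]]]] ⇒ [[[[[[[]]]]]]]   [S -> [ ]]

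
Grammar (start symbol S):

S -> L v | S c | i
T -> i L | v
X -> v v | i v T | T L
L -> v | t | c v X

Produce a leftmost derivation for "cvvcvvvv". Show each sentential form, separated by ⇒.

S ⇒ Lv ⇒ cvXv ⇒ cvTLv ⇒ cvvLv ⇒ cvvcvXv ⇒ cvvcvvvv

S ⇒ Lv   [S -> L v]
Lv ⇒ cvXv   [L -> c v X]
cvXv ⇒ cvTLv   [X -> T L]
cvTLv ⇒ cvvLv   [T -> v]
cvvLv ⇒ cvvcvXv   [L -> c v X]
cvvcvXv ⇒ cvvcvvvv   [X -> v v]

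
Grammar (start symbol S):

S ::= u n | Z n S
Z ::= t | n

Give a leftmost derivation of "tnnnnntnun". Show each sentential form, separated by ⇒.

S ⇒ ZnS ⇒ tnS ⇒ tnZnS ⇒ tnnnS ⇒ tnnnZnS ⇒ tnnnnnS ⇒ tnnnnnZnS ⇒ tnnnnntnS ⇒ tnnnnntnun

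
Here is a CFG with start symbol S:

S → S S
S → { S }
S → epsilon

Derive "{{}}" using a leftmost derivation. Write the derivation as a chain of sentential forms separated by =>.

S => SS   [S → S S]
SS => SSS   [S → S S]
SSS => {S}SS   [S → { S }]
{S}SS => {SS}SS   [S → S S]
{SS}SS => {{S}S}SS   [S → { S }]
{{S}S}SS => {{}S}SS   [S → epsilon]
{{}S}SS => {{}}SS   [S → epsilon]
{{}}SS => {{}}S   [S → epsilon]
{{}}S => {{}}   [S → epsilon]

S => SS => SSS => {S}SS => {SS}SS => {{S}S}SS => {{}S}SS => {{}}SS => {{}}S => {{}}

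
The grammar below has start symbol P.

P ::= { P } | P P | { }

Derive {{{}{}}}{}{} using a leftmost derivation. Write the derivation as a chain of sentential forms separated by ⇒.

P ⇒ PP   [P ::= P P]
PP ⇒ PPP   [P ::= P P]
PPP ⇒ {P}PP   [P ::= { P }]
{P}PP ⇒ {{P}}PP   [P ::= { P }]
{{P}}PP ⇒ {{PP}}PP   [P ::= P P]
{{PP}}PP ⇒ {{{}P}}PP   [P ::= { }]
{{{}P}}PP ⇒ {{{}{}}}PP   [P ::= { }]
{{{}{}}}PP ⇒ {{{}{}}}{}P   [P ::= { }]
{{{}{}}}{}P ⇒ {{{}{}}}{}{}   [P ::= { }]

P ⇒ PP ⇒ PPP ⇒ {P}PP ⇒ {{P}}PP ⇒ {{PP}}PP ⇒ {{{}P}}PP ⇒ {{{}{}}}PP ⇒ {{{}{}}}{}P ⇒ {{{}{}}}{}{}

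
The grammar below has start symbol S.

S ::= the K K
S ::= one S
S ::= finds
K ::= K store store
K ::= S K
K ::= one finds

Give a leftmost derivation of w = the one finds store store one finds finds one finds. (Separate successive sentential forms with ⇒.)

S ⇒ the K K   [S ::= the K K]
the K K ⇒ the K store store K   [K ::= K store store]
the K store store K ⇒ the one finds store store K   [K ::= one finds]
the one finds store store K ⇒ the one finds store store S K   [K ::= S K]
the one finds store store S K ⇒ the one finds store store one S K   [S ::= one S]
the one finds store store one S K ⇒ the one finds store store one finds K   [S ::= finds]
the one finds store store one finds K ⇒ the one finds store store one finds S K   [K ::= S K]
the one finds store store one finds S K ⇒ the one finds store store one finds finds K   [S ::= finds]
the one finds store store one finds finds K ⇒ the one finds store store one finds finds one finds   [K ::= one finds]

S ⇒ the K K ⇒ the K store store K ⇒ the one finds store store K ⇒ the one finds store store S K ⇒ the one finds store store one S K ⇒ the one finds store store one finds K ⇒ the one finds store store one finds S K ⇒ the one finds store store one finds finds K ⇒ the one finds store store one finds finds one finds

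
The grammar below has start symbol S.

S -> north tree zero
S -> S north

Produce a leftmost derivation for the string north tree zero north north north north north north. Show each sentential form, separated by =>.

S => S north => S north north => S north north north => S north north north north => S north north north north north => S north north north north north north => north tree zero north north north north north north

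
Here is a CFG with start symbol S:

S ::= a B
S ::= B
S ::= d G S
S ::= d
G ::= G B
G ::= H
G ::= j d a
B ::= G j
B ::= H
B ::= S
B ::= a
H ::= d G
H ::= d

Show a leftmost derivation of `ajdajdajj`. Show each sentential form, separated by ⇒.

S ⇒ aB   [S ::= a B]
aB ⇒ aGj   [B ::= G j]
aGj ⇒ aGBj   [G ::= G B]
aGBj ⇒ ajdaBj   [G ::= j d a]
ajdaBj ⇒ ajdaGjj   [B ::= G j]
ajdaGjj ⇒ ajdajdajj   [G ::= j d a]

S ⇒ aB ⇒ aGj ⇒ aGBj ⇒ ajdaBj ⇒ ajdaGjj ⇒ ajdajdajj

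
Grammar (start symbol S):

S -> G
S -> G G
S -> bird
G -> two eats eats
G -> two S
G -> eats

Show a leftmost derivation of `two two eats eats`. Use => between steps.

S => G   [S -> G]
G => two S   [G -> two S]
two S => two G   [S -> G]
two G => two two S   [G -> two S]
two two S => two two G G   [S -> G G]
two two G G => two two eats G   [G -> eats]
two two eats G => two two eats eats   [G -> eats]

S => G => two S => two G => two two S => two two G G => two two eats G => two two eats eats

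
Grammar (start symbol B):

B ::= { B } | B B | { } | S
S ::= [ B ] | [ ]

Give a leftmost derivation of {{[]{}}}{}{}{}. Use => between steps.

B => BB => BBB => BBBB => {B}BBB => {{B}}BBB => {{BB}}BBB => {{SB}}BBB => {{[]B}}BBB => {{[]{}}}BBB => {{[]{}}}{}BB => {{[]{}}}{}{}B => {{[]{}}}{}{}{}

B => BB   [B ::= B B]
BB => BBB   [B ::= B B]
BBB => BBBB   [B ::= B B]
BBBB => {B}BBB   [B ::= { B }]
{B}BBB => {{B}}BBB   [B ::= { B }]
{{B}}BBB => {{BB}}BBB   [B ::= B B]
{{BB}}BBB => {{SB}}BBB   [B ::= S]
{{SB}}BBB => {{[]B}}BBB   [S ::= [ ]]
{{[]B}}BBB => {{[]{}}}BBB   [B ::= { }]
{{[]{}}}BBB => {{[]{}}}{}BB   [B ::= { }]
{{[]{}}}{}BB => {{[]{}}}{}{}B   [B ::= { }]
{{[]{}}}{}{}B => {{[]{}}}{}{}{}   [B ::= { }]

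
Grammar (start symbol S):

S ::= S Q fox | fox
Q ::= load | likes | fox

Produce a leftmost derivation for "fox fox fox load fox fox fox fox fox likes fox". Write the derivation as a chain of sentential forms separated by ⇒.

S ⇒ S Q fox   [S ::= S Q fox]
S Q fox ⇒ S Q fox Q fox   [S ::= S Q fox]
S Q fox Q fox ⇒ S Q fox Q fox Q fox   [S ::= S Q fox]
S Q fox Q fox Q fox ⇒ S Q fox Q fox Q fox Q fox   [S ::= S Q fox]
S Q fox Q fox Q fox Q fox ⇒ S Q fox Q fox Q fox Q fox Q fox   [S ::= S Q fox]
S Q fox Q fox Q fox Q fox Q fox ⇒ fox Q fox Q fox Q fox Q fox Q fox   [S ::= fox]
fox Q fox Q fox Q fox Q fox Q fox ⇒ fox fox fox Q fox Q fox Q fox Q fox   [Q ::= fox]
fox fox fox Q fox Q fox Q fox Q fox ⇒ fox fox fox load fox Q fox Q fox Q fox   [Q ::= load]
fox fox fox load fox Q fox Q fox Q fox ⇒ fox fox fox load fox fox fox Q fox Q fox   [Q ::= fox]
fox fox fox load fox fox fox Q fox Q fox ⇒ fox fox fox load fox fox fox fox fox Q fox   [Q ::= fox]
fox fox fox load fox fox fox fox fox Q fox ⇒ fox fox fox load fox fox fox fox fox likes fox   [Q ::= likes]

S ⇒ S Q fox ⇒ S Q fox Q fox ⇒ S Q fox Q fox Q fox ⇒ S Q fox Q fox Q fox Q fox ⇒ S Q fox Q fox Q fox Q fox Q fox ⇒ fox Q fox Q fox Q fox Q fox Q fox ⇒ fox fox fox Q fox Q fox Q fox Q fox ⇒ fox fox fox load fox Q fox Q fox Q fox ⇒ fox fox fox load fox fox fox Q fox Q fox ⇒ fox fox fox load fox fox fox fox fox Q fox ⇒ fox fox fox load fox fox fox fox fox likes fox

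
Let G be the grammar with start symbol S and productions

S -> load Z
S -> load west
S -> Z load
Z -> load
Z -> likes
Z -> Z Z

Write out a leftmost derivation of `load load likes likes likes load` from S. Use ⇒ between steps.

S ⇒ Z load   [S -> Z load]
Z load ⇒ Z Z load   [Z -> Z Z]
Z Z load ⇒ Z Z Z load   [Z -> Z Z]
Z Z Z load ⇒ Z Z Z Z load   [Z -> Z Z]
Z Z Z Z load ⇒ Z Z Z Z Z load   [Z -> Z Z]
Z Z Z Z Z load ⇒ load Z Z Z Z load   [Z -> load]
load Z Z Z Z load ⇒ load load Z Z Z load   [Z -> load]
load load Z Z Z load ⇒ load load likes Z Z load   [Z -> likes]
load load likes Z Z load ⇒ load load likes likes Z load   [Z -> likes]
load load likes likes Z load ⇒ load load likes likes likes load   [Z -> likes]

S ⇒ Z load ⇒ Z Z load ⇒ Z Z Z load ⇒ Z Z Z Z load ⇒ Z Z Z Z Z load ⇒ load Z Z Z Z load ⇒ load load Z Z Z load ⇒ load load likes Z Z load ⇒ load load likes likes Z load ⇒ load load likes likes likes load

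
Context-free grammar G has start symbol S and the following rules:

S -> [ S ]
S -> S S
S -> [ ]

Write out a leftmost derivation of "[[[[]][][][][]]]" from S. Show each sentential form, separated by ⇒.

S⇒[S]⇒[[S]]⇒[[SS]]⇒[[SSS]]⇒[[SSSS]]⇒[[SSSSS]]⇒[[[S]SSSS]]⇒[[[[]]SSSS]]⇒[[[[]][]SSS]]⇒[[[[]][][]SS]]⇒[[[[]][][][]S]]⇒[[[[]][][][][]]]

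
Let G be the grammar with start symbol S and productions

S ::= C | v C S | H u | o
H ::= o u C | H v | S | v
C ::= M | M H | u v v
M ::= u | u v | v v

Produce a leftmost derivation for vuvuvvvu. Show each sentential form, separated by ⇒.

S ⇒ vCS   [S ::= v C S]
vCS ⇒ vMS   [C ::= M]
vMS ⇒ vuvS   [M ::= u v]
vuvS ⇒ vuvHu   [S ::= H u]
vuvHu ⇒ vuvHvu   [H ::= H v]
vuvHvu ⇒ vuvSvu   [H ::= S]
vuvSvu ⇒ vuvCvu   [S ::= C]
vuvCvu ⇒ vuvMHvu   [C ::= M H]
vuvMHvu ⇒ vuvuvHvu   [M ::= u v]
vuvuvHvu ⇒ vuvuvvvu   [H ::= v]

S⇒vCS⇒vMS⇒vuvS⇒vuvHu⇒vuvHvu⇒vuvSvu⇒vuvCvu⇒vuvMHvu⇒vuvuvHvu⇒vuvuvvvu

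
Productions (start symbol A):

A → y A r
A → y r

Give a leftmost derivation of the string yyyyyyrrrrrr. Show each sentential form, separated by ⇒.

A⇒yAr⇒yyArr⇒yyyArrr⇒yyyyArrrr⇒yyyyyArrrrr⇒yyyyyyrrrrrr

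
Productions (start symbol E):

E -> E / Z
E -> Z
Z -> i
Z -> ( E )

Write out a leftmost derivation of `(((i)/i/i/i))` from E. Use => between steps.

E => Z => (E) => (Z) => ((E)) => ((E/Z)) => ((E/Z/Z)) => ((E/Z/Z/Z)) => ((Z/Z/Z/Z)) => (((E)/Z/Z/Z)) => (((Z)/Z/Z/Z)) => (((i)/Z/Z/Z)) => (((i)/i/Z/Z)) => (((i)/i/i/Z)) => (((i)/i/i/i))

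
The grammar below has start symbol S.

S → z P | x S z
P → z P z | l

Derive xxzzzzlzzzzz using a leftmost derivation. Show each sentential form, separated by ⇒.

S ⇒ xSz ⇒ xxSzz ⇒ xxzPzz ⇒ xxzzPzzz ⇒ xxzzzPzzzz ⇒ xxzzzzPzzzzz ⇒ xxzzzzlzzzzz

S ⇒ xSz   [S → x S z]
xSz ⇒ xxSzz   [S → x S z]
xxSzz ⇒ xxzPzz   [S → z P]
xxzPzz ⇒ xxzzPzzz   [P → z P z]
xxzzPzzz ⇒ xxzzzPzzzz   [P → z P z]
xxzzzPzzzz ⇒ xxzzzzPzzzzz   [P → z P z]
xxzzzzPzzzzz ⇒ xxzzzzlzzzzz   [P → l]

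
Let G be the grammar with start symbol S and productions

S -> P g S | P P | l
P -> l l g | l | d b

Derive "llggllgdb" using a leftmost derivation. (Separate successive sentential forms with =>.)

S => PgS => llggS => llggPP => llggllgP => llggllgdb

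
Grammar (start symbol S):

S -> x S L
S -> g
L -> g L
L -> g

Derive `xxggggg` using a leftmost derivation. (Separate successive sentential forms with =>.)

S=>xSL=>xxSLL=>xxgLL=>xxggLL=>xxgggLL=>xxggggL=>xxggggg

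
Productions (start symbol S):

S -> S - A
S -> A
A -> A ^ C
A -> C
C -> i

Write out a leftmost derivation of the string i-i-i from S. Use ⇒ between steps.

S ⇒ S-A ⇒ S-A-A ⇒ A-A-A ⇒ C-A-A ⇒ i-A-A ⇒ i-C-A ⇒ i-i-A ⇒ i-i-C ⇒ i-i-i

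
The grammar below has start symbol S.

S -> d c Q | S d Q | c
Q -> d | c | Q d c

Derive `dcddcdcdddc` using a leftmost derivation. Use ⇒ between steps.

S⇒SdQ⇒dcQdQ⇒dcQdcdQ⇒dcQdcdcdQ⇒dcddcdcdQ⇒dcddcdcdQdc⇒dcddcdcdddc

S ⇒ SdQ   [S -> S d Q]
SdQ ⇒ dcQdQ   [S -> d c Q]
dcQdQ ⇒ dcQdcdQ   [Q -> Q d c]
dcQdcdQ ⇒ dcQdcdcdQ   [Q -> Q d c]
dcQdcdcdQ ⇒ dcddcdcdQ   [Q -> d]
dcddcdcdQ ⇒ dcddcdcdQdc   [Q -> Q d c]
dcddcdcdQdc ⇒ dcddcdcdddc   [Q -> d]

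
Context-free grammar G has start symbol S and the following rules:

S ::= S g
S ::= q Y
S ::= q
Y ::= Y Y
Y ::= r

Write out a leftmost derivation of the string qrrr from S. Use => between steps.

S => qY => qYY => qYYY => qrYY => qrrY => qrrr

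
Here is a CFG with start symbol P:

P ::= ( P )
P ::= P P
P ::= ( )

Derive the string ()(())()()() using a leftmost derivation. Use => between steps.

P=>PP=>()P=>()PP=>()PPP=>()PPPP=>()(P)PPP=>()(())PPP=>()(())()PP=>()(())()()P=>()(())()()()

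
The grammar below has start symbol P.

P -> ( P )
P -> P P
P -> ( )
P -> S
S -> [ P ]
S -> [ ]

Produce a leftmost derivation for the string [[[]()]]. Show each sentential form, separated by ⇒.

P ⇒ S   [P -> S]
S ⇒ [P]   [S -> [ P ]]
[P] ⇒ [S]   [P -> S]
[S] ⇒ [[P]]   [S -> [ P ]]
[[P]] ⇒ [[PP]]   [P -> P P]
[[PP]] ⇒ [[SP]]   [P -> S]
[[SP]] ⇒ [[[]P]]   [S -> [ ]]
[[[]P]] ⇒ [[[]()]]   [P -> ( )]

P ⇒ S ⇒ [P] ⇒ [S] ⇒ [[P]] ⇒ [[PP]] ⇒ [[SP]] ⇒ [[[]P]] ⇒ [[[]()]]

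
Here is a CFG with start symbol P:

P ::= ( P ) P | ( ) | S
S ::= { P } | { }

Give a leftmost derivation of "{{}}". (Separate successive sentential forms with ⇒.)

P ⇒ S ⇒ {P} ⇒ {S} ⇒ {{}}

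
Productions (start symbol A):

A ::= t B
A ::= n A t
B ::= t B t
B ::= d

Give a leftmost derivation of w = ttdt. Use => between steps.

A => tB => ttBt => ttdt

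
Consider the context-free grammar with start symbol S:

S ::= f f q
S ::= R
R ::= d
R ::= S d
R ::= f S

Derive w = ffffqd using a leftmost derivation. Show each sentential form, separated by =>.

S => R   [S ::= R]
R => Sd   [R ::= S d]
Sd => Rd   [S ::= R]
Rd => fSd   [R ::= f S]
fSd => fRd   [S ::= R]
fRd => ffSd   [R ::= f S]
ffSd => ffffqd   [S ::= f f q]

S => R => Sd => Rd => fSd => fRd => ffSd => ffffqd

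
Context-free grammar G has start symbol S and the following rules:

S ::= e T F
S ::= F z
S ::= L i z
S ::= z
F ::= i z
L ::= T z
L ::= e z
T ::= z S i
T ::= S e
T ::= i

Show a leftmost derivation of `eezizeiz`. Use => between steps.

S=>eTF=>eSeF=>eLizeF=>eezizeF=>eezizeiz

S => eTF   [S ::= e T F]
eTF => eSeF   [T ::= S e]
eSeF => eLizeF   [S ::= L i z]
eLizeF => eezizeF   [L ::= e z]
eezizeF => eezizeiz   [F ::= i z]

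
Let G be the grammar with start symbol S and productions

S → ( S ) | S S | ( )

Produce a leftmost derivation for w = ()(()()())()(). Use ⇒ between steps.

S ⇒ SS ⇒ SSS ⇒ ()SS ⇒ ()SSS ⇒ ()(S)SS ⇒ ()(SS)SS ⇒ ()(SSS)SS ⇒ ()(()SS)SS ⇒ ()(()()S)SS ⇒ ()(()()())SS ⇒ ()(()()())()S ⇒ ()(()()())()()

S ⇒ SS   [S → S S]
SS ⇒ SSS   [S → S S]
SSS ⇒ ()SS   [S → ( )]
()SS ⇒ ()SSS   [S → S S]
()SSS ⇒ ()(S)SS   [S → ( S )]
()(S)SS ⇒ ()(SS)SS   [S → S S]
()(SS)SS ⇒ ()(SSS)SS   [S → S S]
()(SSS)SS ⇒ ()(()SS)SS   [S → ( )]
()(()SS)SS ⇒ ()(()()S)SS   [S → ( )]
()(()()S)SS ⇒ ()(()()())SS   [S → ( )]
()(()()())SS ⇒ ()(()()())()S   [S → ( )]
()(()()())()S ⇒ ()(()()())()()   [S → ( )]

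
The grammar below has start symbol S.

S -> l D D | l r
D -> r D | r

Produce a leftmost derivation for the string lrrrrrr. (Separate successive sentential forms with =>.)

S=>lDD=>lrDD=>lrrDD=>lrrrD=>lrrrrD=>lrrrrrD=>lrrrrrr

S => lDD   [S -> l D D]
lDD => lrDD   [D -> r D]
lrDD => lrrDD   [D -> r D]
lrrDD => lrrrD   [D -> r]
lrrrD => lrrrrD   [D -> r D]
lrrrrD => lrrrrrD   [D -> r D]
lrrrrrD => lrrrrrr   [D -> r]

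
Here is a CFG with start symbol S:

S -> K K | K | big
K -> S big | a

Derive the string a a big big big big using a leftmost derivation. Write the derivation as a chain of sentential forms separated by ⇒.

S ⇒ K ⇒ S big ⇒ K K big ⇒ S big K big ⇒ K K big K big ⇒ a K big K big ⇒ a a big K big ⇒ a a big S big big ⇒ a a big big big big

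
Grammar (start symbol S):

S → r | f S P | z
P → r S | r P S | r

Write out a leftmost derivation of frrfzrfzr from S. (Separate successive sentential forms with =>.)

S => fSP => frP => frrS => frrfSP => frrfzP => frrfzrS => frrfzrfSP => frrfzrfzP => frrfzrfzr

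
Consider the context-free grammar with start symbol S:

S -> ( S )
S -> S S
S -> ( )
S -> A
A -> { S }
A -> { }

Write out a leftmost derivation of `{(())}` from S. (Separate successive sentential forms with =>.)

S => A => {S} => {(S)} => {(())}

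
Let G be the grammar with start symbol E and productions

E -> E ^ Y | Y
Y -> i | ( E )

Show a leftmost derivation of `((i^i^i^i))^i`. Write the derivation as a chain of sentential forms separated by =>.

E => E^Y   [E -> E ^ Y]
E^Y => Y^Y   [E -> Y]
Y^Y => (E)^Y   [Y -> ( E )]
(E)^Y => (Y)^Y   [E -> Y]
(Y)^Y => ((E))^Y   [Y -> ( E )]
((E))^Y => ((E^Y))^Y   [E -> E ^ Y]
((E^Y))^Y => ((E^Y^Y))^Y   [E -> E ^ Y]
((E^Y^Y))^Y => ((E^Y^Y^Y))^Y   [E -> E ^ Y]
((E^Y^Y^Y))^Y => ((Y^Y^Y^Y))^Y   [E -> Y]
((Y^Y^Y^Y))^Y => ((i^Y^Y^Y))^Y   [Y -> i]
((i^Y^Y^Y))^Y => ((i^i^Y^Y))^Y   [Y -> i]
((i^i^Y^Y))^Y => ((i^i^i^Y))^Y   [Y -> i]
((i^i^i^Y))^Y => ((i^i^i^i))^Y   [Y -> i]
((i^i^i^i))^Y => ((i^i^i^i))^i   [Y -> i]

E=>E^Y=>Y^Y=>(E)^Y=>(Y)^Y=>((E))^Y=>((E^Y))^Y=>((E^Y^Y))^Y=>((E^Y^Y^Y))^Y=>((Y^Y^Y^Y))^Y=>((i^Y^Y^Y))^Y=>((i^i^Y^Y))^Y=>((i^i^i^Y))^Y=>((i^i^i^i))^Y=>((i^i^i^i))^i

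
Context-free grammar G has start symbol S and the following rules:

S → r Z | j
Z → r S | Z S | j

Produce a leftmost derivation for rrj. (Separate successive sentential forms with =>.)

S => rZ => rrS => rrj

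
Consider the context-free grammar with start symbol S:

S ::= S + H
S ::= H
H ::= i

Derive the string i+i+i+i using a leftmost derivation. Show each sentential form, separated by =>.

S=>S+H=>S+H+H=>S+H+H+H=>H+H+H+H=>i+H+H+H=>i+i+H+H=>i+i+i+H=>i+i+i+i

S => S+H   [S ::= S + H]
S+H => S+H+H   [S ::= S + H]
S+H+H => S+H+H+H   [S ::= S + H]
S+H+H+H => H+H+H+H   [S ::= H]
H+H+H+H => i+H+H+H   [H ::= i]
i+H+H+H => i+i+H+H   [H ::= i]
i+i+H+H => i+i+i+H   [H ::= i]
i+i+i+H => i+i+i+i   [H ::= i]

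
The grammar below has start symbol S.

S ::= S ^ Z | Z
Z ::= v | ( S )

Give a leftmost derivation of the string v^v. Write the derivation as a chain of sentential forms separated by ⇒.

S ⇒ S^Z ⇒ Z^Z ⇒ v^Z ⇒ v^v

S ⇒ S^Z   [S ::= S ^ Z]
S^Z ⇒ Z^Z   [S ::= Z]
Z^Z ⇒ v^Z   [Z ::= v]
v^Z ⇒ v^v   [Z ::= v]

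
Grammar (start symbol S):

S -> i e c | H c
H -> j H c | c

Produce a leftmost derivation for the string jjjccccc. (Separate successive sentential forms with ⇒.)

S⇒Hc⇒jHcc⇒jjHccc⇒jjjHcccc⇒jjjccccc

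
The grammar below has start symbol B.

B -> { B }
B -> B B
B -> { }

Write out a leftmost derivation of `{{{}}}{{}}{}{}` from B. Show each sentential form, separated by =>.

B => BB   [B -> B B]
BB => BBB   [B -> B B]
BBB => BBBB   [B -> B B]
BBBB => {B}BBB   [B -> { B }]
{B}BBB => {{B}}BBB   [B -> { B }]
{{B}}BBB => {{{}}}BBB   [B -> { }]
{{{}}}BBB => {{{}}}{B}BB   [B -> { B }]
{{{}}}{B}BB => {{{}}}{{}}BB   [B -> { }]
{{{}}}{{}}BB => {{{}}}{{}}{}B   [B -> { }]
{{{}}}{{}}{}B => {{{}}}{{}}{}{}   [B -> { }]

B=>BB=>BBB=>BBBB=>{B}BBB=>{{B}}BBB=>{{{}}}BBB=>{{{}}}{B}BB=>{{{}}}{{}}BB=>{{{}}}{{}}{}B=>{{{}}}{{}}{}{}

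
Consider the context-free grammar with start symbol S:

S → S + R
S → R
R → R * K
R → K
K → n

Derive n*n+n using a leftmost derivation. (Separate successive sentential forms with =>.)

S=>S+R=>R+R=>R*K+R=>K*K+R=>n*K+R=>n*n+R=>n*n+K=>n*n+n

S => S+R   [S → S + R]
S+R => R+R   [S → R]
R+R => R*K+R   [R → R * K]
R*K+R => K*K+R   [R → K]
K*K+R => n*K+R   [K → n]
n*K+R => n*n+R   [K → n]
n*n+R => n*n+K   [R → K]
n*n+K => n*n+n   [K → n]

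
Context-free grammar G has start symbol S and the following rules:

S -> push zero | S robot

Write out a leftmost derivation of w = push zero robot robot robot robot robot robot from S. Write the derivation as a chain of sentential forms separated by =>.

S => S robot => S robot robot => S robot robot robot => S robot robot robot robot => S robot robot robot robot robot => S robot robot robot robot robot robot => push zero robot robot robot robot robot robot

S => S robot   [S -> S robot]
S robot => S robot robot   [S -> S robot]
S robot robot => S robot robot robot   [S -> S robot]
S robot robot robot => S robot robot robot robot   [S -> S robot]
S robot robot robot robot => S robot robot robot robot robot   [S -> S robot]
S robot robot robot robot robot => S robot robot robot robot robot robot   [S -> S robot]
S robot robot robot robot robot robot => push zero robot robot robot robot robot robot   [S -> push zero]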